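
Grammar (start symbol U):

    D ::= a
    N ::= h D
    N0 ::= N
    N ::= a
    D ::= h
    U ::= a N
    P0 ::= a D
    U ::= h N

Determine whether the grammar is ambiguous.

Only U, N, D are reachable from U; ignoring the rest: The reachable rules are right-linear with at most one rule per (nonterminal, next-terminal) pair. Each input token forces the next rule, so parsing is deterministic.

Unambiguous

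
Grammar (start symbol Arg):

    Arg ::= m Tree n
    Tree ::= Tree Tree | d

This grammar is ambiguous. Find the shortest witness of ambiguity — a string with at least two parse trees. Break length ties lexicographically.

m d d d n

length 3: no string has ≥2 trees
length 4: no string has ≥2 trees
length 5: m d d d n has 2 parse trees

Two derivations of m d d d n:
  Arg ⇒ m Tree n ⇒ m Tree Tree n ⇒ m Tree Tree Tree n ⇒ m d Tree Tree n ⇒ m d d Tree n ⇒ m d d d n
  Arg ⇒ m Tree n ⇒ m Tree Tree n ⇒ m d Tree n ⇒ m d Tree Tree n ⇒ m d d Tree n ⇒ m d d d n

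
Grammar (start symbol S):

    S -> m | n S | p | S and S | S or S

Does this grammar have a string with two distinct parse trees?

Witness: n m and m

Derivation 1: S ⇒ n S ⇒ n S and S ⇒ n m and S ⇒ n m and m
Derivation 2: S ⇒ S and S ⇒ n S and S ⇒ n m and S ⇒ n m and m

Two distinct leftmost derivations for the same string.

Ambiguous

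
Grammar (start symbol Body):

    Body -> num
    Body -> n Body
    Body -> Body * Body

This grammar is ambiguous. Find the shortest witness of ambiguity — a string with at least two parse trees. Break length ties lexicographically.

n num * num

length 1: no string has ≥2 trees
length 2: no string has ≥2 trees
length 3: no string has ≥2 trees
length 4: n num * num has 2 parse trees

Two derivations of n num * num:
  Body ⇒ n Body ⇒ n Body * Body ⇒ n num * Body ⇒ n num * num
  Body ⇒ Body * Body ⇒ n Body * Body ⇒ n num * Body ⇒ n num * num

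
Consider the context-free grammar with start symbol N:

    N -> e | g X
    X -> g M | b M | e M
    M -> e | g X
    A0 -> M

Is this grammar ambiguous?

Unambiguous

(A0 is unreachable from N, so its rules don't affect L(N).) Each reachable nonterminal has at most one production per leading terminal, and all productions are right-linear; the derivation is determined token-by-token.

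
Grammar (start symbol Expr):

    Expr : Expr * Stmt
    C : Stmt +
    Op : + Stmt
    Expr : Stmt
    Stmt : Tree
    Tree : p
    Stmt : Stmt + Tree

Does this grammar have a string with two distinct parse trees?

(C, Op are unreachable from Expr, so their rules don't affect L(Expr).) The grammar is stratified — Expr handles '*' (left-recursive), Stmt handles '+', Tree atoms. Each operator has a fixed associativity and precedence level, so every string has one parse.

Unambiguous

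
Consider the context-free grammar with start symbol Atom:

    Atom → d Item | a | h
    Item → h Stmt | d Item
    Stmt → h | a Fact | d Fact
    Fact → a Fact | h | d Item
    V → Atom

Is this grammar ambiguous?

Unambiguous

(V is unreachable from Atom, so its rules don't affect L(Atom).) The reachable rules are right-linear with at most one rule per (nonterminal, next-terminal) pair. Each input token forces the next rule, so parsing is deterministic.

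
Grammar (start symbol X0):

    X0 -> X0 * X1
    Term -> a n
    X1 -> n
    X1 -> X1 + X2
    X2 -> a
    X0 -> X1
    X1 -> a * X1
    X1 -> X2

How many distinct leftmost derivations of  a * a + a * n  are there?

Parse trees for a * a + a * n:
  [X0 [X0 [X0 [X1 [X2 a]]] * [X1 [X1 [X2 a]] + [X2 a]]] * [X1 n]]
  [X0 [X0 [X1 [X1 a * [X1 [X2 a]]] + [X2 a]]] * [X1 n]]
  [X0 [X0 [X1 a * [X1 [X1 [X2 a]] + [X2 a]]]] * [X1 n]]

3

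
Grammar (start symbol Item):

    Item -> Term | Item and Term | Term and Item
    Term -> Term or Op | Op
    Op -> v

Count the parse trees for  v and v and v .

Parse trees for v and v and v:
  [Item [Item [Item [Term [Op v]]] and [Term [Op v]]] and [Term [Op v]]]
  [Item [Item [Term [Op v]] and [Item [Term [Op v]]]] and [Term [Op v]]]
  [Item [Term [Op v]] and [Item [Item [Term [Op v]]] and [Term [Op v]]]]
  [Item [Term [Op v]] and [Item [Term [Op v]] and [Item [Term [Op v]]]]]

4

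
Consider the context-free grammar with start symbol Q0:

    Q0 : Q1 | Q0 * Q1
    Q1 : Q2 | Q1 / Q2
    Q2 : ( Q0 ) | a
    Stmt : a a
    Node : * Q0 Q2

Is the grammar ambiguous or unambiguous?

Unambiguous

Only Q0, Q1, Q2 are reachable from Q0; ignoring the rest: The grammar is stratified — Q0 handles '*' (left-recursive), Q1 handles '/', Q2 atoms. Each operator has a fixed associativity and precedence level, so every string has one parse.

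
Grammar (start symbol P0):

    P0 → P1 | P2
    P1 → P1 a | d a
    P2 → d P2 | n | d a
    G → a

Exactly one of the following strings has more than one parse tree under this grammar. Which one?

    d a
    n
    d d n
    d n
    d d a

d a: 2 trees
n: 1 tree
d d n: 1 tree
d n: 1 tree
d d a: 1 tree

d a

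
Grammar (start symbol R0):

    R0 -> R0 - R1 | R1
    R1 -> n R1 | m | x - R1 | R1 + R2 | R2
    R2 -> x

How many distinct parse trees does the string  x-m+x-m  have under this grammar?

Parse trees for x-m+x-m:
  [R0 [R0 [R0 [R1 [R2 x]]] - [R1 [R1 m] + [R2 x]]] - [R1 m]]
  [R0 [R0 [R1 x - [R1 [R1 m] + [R2 x]]]] - [R1 m]]
  [R0 [R0 [R1 [R1 x - [R1 m]] + [R2 x]]] - [R1 m]]

3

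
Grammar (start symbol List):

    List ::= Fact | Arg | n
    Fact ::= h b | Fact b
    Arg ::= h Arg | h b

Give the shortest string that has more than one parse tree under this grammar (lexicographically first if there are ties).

length 1: no string has ≥2 trees
length 2: h b has 2 parse trees

Two derivations of h b:
  List ⇒ Fact ⇒ h b
  List ⇒ Arg ⇒ h b

h b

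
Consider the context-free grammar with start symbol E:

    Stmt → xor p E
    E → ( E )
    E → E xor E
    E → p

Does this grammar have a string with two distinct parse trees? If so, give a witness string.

Ambiguous

Witness: p xor p xor p

Derivation 1: E ⇒ E xor E ⇒ E xor E xor E ⇒ p xor E xor E ⇒ p xor p xor E ⇒ p xor p xor p
Derivation 2: E ⇒ E xor E ⇒ p xor E ⇒ p xor E xor E ⇒ p xor p xor E ⇒ p xor p xor p

Two distinct leftmost derivations for the same string.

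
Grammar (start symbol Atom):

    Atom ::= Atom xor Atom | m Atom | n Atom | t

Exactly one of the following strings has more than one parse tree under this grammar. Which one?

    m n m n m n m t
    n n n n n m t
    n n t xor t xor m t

n n t xor t xor m t

m n m n m n m t: 1 tree
n n n n n m t: 1 tree
n n t xor t xor m t: 9 trees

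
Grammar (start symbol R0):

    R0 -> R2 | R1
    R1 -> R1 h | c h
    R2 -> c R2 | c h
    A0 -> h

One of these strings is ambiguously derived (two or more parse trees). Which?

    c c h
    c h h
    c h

c c h: 1 tree
c h h: 1 tree
c h: 2 trees

c h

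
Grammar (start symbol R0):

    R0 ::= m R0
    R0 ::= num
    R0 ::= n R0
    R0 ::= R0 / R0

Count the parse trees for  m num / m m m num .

Parse trees for m num / m m m num:
  [R0 m [R0 [R0 num] / [R0 m [R0 m [R0 m [R0 num]]]]]]
  [R0 [R0 m [R0 num]] / [R0 m [R0 m [R0 m [R0 num]]]]]

2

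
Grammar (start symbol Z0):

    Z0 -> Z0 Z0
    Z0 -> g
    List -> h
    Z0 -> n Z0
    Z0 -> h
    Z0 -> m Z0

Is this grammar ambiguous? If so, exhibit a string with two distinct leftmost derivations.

Witness: g g g

Derivation 1: Z0 ⇒ Z0 Z0 ⇒ Z0 Z0 Z0 ⇒ g Z0 Z0 ⇒ g g Z0 ⇒ g g g
Derivation 2: Z0 ⇒ Z0 Z0 ⇒ g Z0 ⇒ g Z0 Z0 ⇒ g g Z0 ⇒ g g g

Two distinct leftmost derivations for the same string.

Ambiguous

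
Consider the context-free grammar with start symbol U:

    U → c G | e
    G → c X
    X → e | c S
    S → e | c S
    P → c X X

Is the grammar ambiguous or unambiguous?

(P is unreachable from U, so its rules don't affect L(U).) Restricted to the reachable nonterminals, every rule has the form A → t or A → t B, and no two rules for the same A share a first terminal. The grammar encodes a DFA — one run per string.

Unambiguous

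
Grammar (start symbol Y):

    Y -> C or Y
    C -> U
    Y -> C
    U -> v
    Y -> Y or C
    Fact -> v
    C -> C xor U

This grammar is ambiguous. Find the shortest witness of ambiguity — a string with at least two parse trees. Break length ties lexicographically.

length 1: no string has ≥2 trees
length 3: v or v has 2 parse trees

Two derivations of v or v:
  Y ⇒ C or Y ⇒ U or Y ⇒ v or Y ⇒ v or C ⇒ v or U ⇒ v or v
  Y ⇒ Y or C ⇒ C or C ⇒ U or C ⇒ v or C ⇒ v or U ⇒ v or v

v or v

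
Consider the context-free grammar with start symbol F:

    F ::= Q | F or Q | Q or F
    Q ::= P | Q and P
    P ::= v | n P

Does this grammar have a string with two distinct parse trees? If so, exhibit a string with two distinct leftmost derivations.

Ambiguous

Witness: v or v

Derivation 1: F ⇒ F or Q ⇒ Q or Q ⇒ P or Q ⇒ v or Q ⇒ v or P ⇒ v or v
Derivation 2: F ⇒ Q or F ⇒ P or F ⇒ v or F ⇒ v or Q ⇒ v or P ⇒ v or v

Two distinct leftmost derivations for the same string.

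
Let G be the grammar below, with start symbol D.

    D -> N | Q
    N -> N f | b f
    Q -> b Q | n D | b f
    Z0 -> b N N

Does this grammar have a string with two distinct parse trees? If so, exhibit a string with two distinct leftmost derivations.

Witness: b f

Derivation 1: D ⇒ N ⇒ b f
Derivation 2: D ⇒ Q ⇒ b f

Two distinct leftmost derivations for the same string.

Ambiguous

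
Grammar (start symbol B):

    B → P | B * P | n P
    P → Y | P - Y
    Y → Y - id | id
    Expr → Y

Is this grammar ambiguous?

Witness: id - id

Derivation 1: B ⇒ P ⇒ Y ⇒ Y - id ⇒ id - id
Derivation 2: B ⇒ P ⇒ P - Y ⇒ Y - Y ⇒ id - Y ⇒ id - id

Two distinct leftmost derivations for the same string.

Ambiguous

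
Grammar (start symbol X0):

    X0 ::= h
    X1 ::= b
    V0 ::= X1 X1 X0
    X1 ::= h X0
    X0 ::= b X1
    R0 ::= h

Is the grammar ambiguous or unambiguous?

Unambiguous

(R0, V0 are unreachable from X0, so their rules don't affect L(X0).) Each reachable nonterminal has at most one production per leading terminal, and all productions are right-linear; the derivation is determined token-by-token.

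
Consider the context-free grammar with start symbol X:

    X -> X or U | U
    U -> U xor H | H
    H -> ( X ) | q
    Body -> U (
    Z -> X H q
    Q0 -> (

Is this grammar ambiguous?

Unambiguous

Only X, U, H are reachable from X; ignoring the rest: This is a standard precedence ladder (X over U over H), with each level left-recursive on its own operator ('or' at X, 'xor' at U). That structure is LR(1), hence unambiguous.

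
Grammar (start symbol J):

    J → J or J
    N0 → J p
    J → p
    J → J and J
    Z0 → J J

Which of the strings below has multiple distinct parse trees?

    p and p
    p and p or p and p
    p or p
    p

p and p or p and p

p and p: 1 tree
p and p or p and p: 5 trees
p or p: 1 tree
p: 1 tree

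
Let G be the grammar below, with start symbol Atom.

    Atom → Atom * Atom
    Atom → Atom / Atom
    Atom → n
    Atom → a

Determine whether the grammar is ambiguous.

Ambiguous

Witness: a * a * a

Derivation 1: Atom ⇒ Atom * Atom ⇒ Atom * Atom * Atom ⇒ a * Atom * Atom ⇒ a * a * Atom ⇒ a * a * a
Derivation 2: Atom ⇒ Atom * Atom ⇒ a * Atom ⇒ a * Atom * Atom ⇒ a * a * Atom ⇒ a * a * a

Two distinct leftmost derivations for the same string.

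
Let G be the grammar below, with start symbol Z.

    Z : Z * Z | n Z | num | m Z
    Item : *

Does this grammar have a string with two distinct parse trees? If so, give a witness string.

Witness: m num * num

Derivation 1: Z ⇒ Z * Z ⇒ m Z * Z ⇒ m num * Z ⇒ m num * num
Derivation 2: Z ⇒ m Z ⇒ m Z * Z ⇒ m num * Z ⇒ m num * num

Two distinct leftmost derivations for the same string.

Ambiguous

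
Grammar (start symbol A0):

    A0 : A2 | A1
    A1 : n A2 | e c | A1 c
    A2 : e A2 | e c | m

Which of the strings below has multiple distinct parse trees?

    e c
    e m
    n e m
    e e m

e c

e c: 2 trees
e m: 1 tree
n e m: 1 tree
e e m: 1 tree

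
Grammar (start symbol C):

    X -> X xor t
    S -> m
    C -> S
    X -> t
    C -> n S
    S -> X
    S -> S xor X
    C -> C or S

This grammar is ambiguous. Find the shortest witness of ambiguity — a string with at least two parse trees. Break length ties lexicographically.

length 1: no string has ≥2 trees
length 2: no string has ≥2 trees
length 3: t xor t has 2 parse trees

Two derivations of t xor t:
  C ⇒ S ⇒ X ⇒ X xor t ⇒ t xor t
  C ⇒ S ⇒ S xor X ⇒ X xor X ⇒ t xor X ⇒ t xor t

t xor t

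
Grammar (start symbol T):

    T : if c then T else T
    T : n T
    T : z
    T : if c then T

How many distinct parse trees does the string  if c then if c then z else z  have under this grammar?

Parse trees for if c then if c then z else z:
  [T if c then [T if c then [T z]] else [T z]]
  [T if c then [T if c then [T z] else [T z]]]

2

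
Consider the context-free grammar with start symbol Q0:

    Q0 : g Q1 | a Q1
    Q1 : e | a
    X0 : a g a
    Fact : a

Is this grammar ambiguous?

(X0, Fact are unreachable from Q0, so their rules don't affect L(Q0).) Each reachable nonterminal has at most one production per leading terminal, and all productions are right-linear; the derivation is determined token-by-token.

Unambiguous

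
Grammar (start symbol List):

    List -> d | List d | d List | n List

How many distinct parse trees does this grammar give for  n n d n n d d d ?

29

Parse trees for n n d n n d d d (showing first 6 of 29):
  [List [List [List n [List n [List d [List n [List n [List d]]]]]] d] d]
  [List [List n [List [List n [List d [List n [List n [List d]]]]] d]] d]
  [List [List n [List n [List [List d [List n [List n [List d]]]] d]]] d]
  [List [List n [List n [List d [List [List n [List n [List d]]] d]]]] d]
  [List [List n [List n [List d [List n [List [List n [List d]] d]]]]] d]
  [List [List n [List n [List d [List n [List n [List [List d] d]]]]]] d]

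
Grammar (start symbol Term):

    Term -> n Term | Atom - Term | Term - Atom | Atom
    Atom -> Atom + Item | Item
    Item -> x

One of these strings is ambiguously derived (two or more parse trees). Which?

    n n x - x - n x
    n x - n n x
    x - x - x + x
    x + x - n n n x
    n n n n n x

x - x - x + x

n n x - x - n x: 1 tree
n x - n n x: 1 tree
x - x - x + x: 4 trees
x + x - n n n x: 1 tree
n n n n n x: 1 tree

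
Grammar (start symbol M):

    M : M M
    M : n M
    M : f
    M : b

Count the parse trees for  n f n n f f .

9

Parse trees for n f n n f f (showing first 6 of 9):
  [M [M n [M f]] [M [M n [M n [M f]]] [M f]]]
  [M [M n [M f]] [M n [M [M n [M f]] [M f]]]]
  [M [M n [M f]] [M n [M n [M [M f] [M f]]]]]
  [M [M [M n [M f]] [M n [M n [M f]]]] [M f]]
  [M [M n [M [M f] [M n [M n [M f]]]]] [M f]]
  [M n [M [M f] [M [M n [M n [M f]]] [M f]]]]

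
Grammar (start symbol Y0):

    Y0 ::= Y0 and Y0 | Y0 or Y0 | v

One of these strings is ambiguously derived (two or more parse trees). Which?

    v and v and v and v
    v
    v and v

v and v and v and v: 5 trees
v: 1 tree
v and v: 1 tree

v and v and v and v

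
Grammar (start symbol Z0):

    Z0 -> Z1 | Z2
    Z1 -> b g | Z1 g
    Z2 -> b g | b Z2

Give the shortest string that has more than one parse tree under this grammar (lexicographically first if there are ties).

length 2: b g has 2 parse trees

Two derivations of b g:
  Z0 ⇒ Z1 ⇒ b g
  Z0 ⇒ Z2 ⇒ b g

b g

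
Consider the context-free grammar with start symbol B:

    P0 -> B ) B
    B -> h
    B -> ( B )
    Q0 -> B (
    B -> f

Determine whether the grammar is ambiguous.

Only B is reachable from B; ignoring the rest: Each string is a nest of matched brackets around a single atom. An opening bracket forces the recursive rule; an atom forces the base rule.

Unambiguous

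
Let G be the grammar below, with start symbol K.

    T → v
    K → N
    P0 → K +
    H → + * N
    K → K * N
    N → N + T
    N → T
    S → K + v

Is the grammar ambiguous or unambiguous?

(H, P0, S are unreachable from K, so their rules don't affect L(K).) K → K * N | N  ;  N → N + T | T  — a left-associative chain with T at the bottom. Each string factors uniquely by precedence.

Unambiguous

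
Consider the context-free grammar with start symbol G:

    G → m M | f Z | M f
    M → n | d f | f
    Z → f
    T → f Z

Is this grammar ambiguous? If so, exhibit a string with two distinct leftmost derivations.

Ambiguous

Witness: f f

Derivation 1: G ⇒ f Z ⇒ f f
Derivation 2: G ⇒ M f ⇒ f f

Two distinct leftmost derivations for the same string.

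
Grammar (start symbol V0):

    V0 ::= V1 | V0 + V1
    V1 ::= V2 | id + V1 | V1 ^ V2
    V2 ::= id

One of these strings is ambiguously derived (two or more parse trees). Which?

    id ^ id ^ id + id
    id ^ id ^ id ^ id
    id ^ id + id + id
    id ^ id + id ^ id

id ^ id + id + id

id ^ id ^ id + id: 1 tree
id ^ id ^ id ^ id: 1 tree
id ^ id + id + id: 2 trees
id ^ id + id ^ id: 1 tree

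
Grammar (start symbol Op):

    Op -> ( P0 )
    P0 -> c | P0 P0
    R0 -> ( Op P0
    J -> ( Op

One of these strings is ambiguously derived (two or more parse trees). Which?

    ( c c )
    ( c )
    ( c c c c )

( c c ): 1 tree
( c ): 1 tree
( c c c c ): 5 trees

( c c c c )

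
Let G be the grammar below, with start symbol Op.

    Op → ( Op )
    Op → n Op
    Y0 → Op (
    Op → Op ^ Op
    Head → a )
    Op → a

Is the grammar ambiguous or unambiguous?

Ambiguous

Witness: n a ^ a

Derivation 1: Op ⇒ n Op ⇒ n Op ^ Op ⇒ n a ^ Op ⇒ n a ^ a
Derivation 2: Op ⇒ Op ^ Op ⇒ n Op ^ Op ⇒ n a ^ Op ⇒ n a ^ a

Two distinct leftmost derivations for the same string.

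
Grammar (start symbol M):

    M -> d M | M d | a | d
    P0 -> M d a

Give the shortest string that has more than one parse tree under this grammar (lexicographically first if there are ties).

length 1: no string has ≥2 trees
length 2: d d has 2 parse trees

Two derivations of d d:
  M ⇒ d M ⇒ d d
  M ⇒ M d ⇒ d d

d d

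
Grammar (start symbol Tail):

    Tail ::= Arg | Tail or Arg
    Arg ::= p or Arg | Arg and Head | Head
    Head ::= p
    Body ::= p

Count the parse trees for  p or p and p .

Parse trees for p or p and p:
  [Tail [Arg p or [Arg [Arg [Head p]] and [Head p]]]]
  [Tail [Arg [Arg p or [Arg [Head p]]] and [Head p]]]
  [Tail [Tail [Arg [Head p]]] or [Arg [Arg [Head p]] and [Head p]]]

3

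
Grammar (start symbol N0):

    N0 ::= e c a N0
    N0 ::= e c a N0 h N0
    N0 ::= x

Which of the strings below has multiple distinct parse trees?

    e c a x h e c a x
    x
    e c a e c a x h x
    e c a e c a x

e c a x h e c a x: 1 tree
x: 1 tree
e c a e c a x h x: 2 trees
e c a e c a x: 1 tree

e c a e c a x h x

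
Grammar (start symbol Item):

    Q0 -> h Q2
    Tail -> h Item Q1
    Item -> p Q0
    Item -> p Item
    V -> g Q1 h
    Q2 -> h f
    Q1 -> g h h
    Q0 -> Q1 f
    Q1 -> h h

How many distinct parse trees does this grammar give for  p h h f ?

2

Parse trees for p h h f:
  [Item p [Q0 h [Q2 h f]]]
  [Item p [Q0 [Q1 h h] f]]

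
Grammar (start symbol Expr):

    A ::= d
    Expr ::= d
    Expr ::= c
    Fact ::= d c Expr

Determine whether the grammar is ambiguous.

Only Expr is reachable from Expr; ignoring the rest: The reachable rules are right-linear with at most one rule per (nonterminal, next-terminal) pair. Each input token forces the next rule, so parsing is deterministic.

Unambiguous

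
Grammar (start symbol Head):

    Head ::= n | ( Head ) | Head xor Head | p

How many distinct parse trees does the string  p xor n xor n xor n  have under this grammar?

5

Parse trees for p xor n xor n xor n:
  [Head [Head p] xor [Head [Head n] xor [Head [Head n] xor [Head n]]]]
  [Head [Head p] xor [Head [Head [Head n] xor [Head n]] xor [Head n]]]
  [Head [Head [Head p] xor [Head n]] xor [Head [Head n] xor [Head n]]]
  [Head [Head [Head p] xor [Head [Head n] xor [Head n]]] xor [Head n]]
  [Head [Head [Head [Head p] xor [Head n]] xor [Head n]] xor [Head n]]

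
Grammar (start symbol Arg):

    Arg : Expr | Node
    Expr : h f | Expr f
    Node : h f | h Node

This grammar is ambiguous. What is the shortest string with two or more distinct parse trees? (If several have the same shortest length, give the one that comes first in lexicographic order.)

length 2: h f has 2 parse trees

Two derivations of h f:
  Arg ⇒ Expr ⇒ h f
  Arg ⇒ Node ⇒ h f

h f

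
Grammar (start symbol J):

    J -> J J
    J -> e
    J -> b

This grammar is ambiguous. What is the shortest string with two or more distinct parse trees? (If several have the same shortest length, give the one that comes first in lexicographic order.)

length 1: no string has ≥2 trees
length 2: no string has ≥2 trees
length 3: b b b has 2 parse trees

Two derivations of b b b:
  J ⇒ J J ⇒ J J J ⇒ b J J ⇒ b b J ⇒ b b b
  J ⇒ J J ⇒ b J ⇒ b J J ⇒ b b J ⇒ b b b

b b b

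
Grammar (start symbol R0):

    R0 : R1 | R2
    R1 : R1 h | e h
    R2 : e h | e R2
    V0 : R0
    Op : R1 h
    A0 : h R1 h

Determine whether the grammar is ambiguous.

Ambiguous

Witness: e h

Derivation 1: R0 ⇒ R1 ⇒ e h
Derivation 2: R0 ⇒ R2 ⇒ e h

Two distinct leftmost derivations for the same string.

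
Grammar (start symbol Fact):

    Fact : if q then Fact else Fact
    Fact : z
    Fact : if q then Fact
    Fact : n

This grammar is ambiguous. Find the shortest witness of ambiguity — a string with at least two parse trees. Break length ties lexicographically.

length 1: no string has ≥2 trees
length 4: no string has ≥2 trees
length 6: no string has ≥2 trees
length 7: no string has ≥2 trees
length 9: if q then if q then n else n has 2 parse trees

Two derivations of if q then if q then n else n:
  Fact ⇒ if q then Fact else Fact ⇒ if q then if q then Fact else Fact ⇒ if q then if q then n else Fact ⇒ if q then if q then n else n
  Fact ⇒ if q then Fact ⇒ if q then if q then Fact else Fact ⇒ if q then if q then n else Fact ⇒ if q then if q then n else n

if q then if q then n else n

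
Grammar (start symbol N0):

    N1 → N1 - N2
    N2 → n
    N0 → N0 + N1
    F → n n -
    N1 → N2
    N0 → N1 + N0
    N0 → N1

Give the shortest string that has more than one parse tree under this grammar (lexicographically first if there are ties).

length 1: no string has ≥2 trees
length 3: n + n has 2 parse trees

Two derivations of n + n:
  N0 ⇒ N0 + N1 ⇒ N1 + N1 ⇒ N2 + N1 ⇒ n + N1 ⇒ n + N2 ⇒ n + n
  N0 ⇒ N1 + N0 ⇒ N2 + N0 ⇒ n + N0 ⇒ n + N1 ⇒ n + N2 ⇒ n + n

n + n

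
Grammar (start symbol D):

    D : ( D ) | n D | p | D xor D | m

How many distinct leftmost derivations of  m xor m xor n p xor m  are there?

Parse trees for m xor m xor n p xor m:
  [D [D m] xor [D [D m] xor [D n [D [D p] xor [D m]]]]]
  [D [D m] xor [D [D m] xor [D [D n [D p]] xor [D m]]]]
  [D [D m] xor [D [D [D m] xor [D n [D p]]] xor [D m]]]
  [D [D [D m] xor [D m]] xor [D n [D [D p] xor [D m]]]]
  [D [D [D m] xor [D m]] xor [D [D n [D p]] xor [D m]]]
  [D [D [D m] xor [D [D m] xor [D n [D p]]]] xor [D m]]
  [D [D [D [D m] xor [D m]] xor [D n [D p]]] xor [D m]]

7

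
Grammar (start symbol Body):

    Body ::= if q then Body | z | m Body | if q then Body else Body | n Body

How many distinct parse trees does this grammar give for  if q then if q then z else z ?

2

Parse trees for if q then if q then z else z:
  [Body if q then [Body if q then [Body z] else [Body z]]]
  [Body if q then [Body if q then [Body z]] else [Body z]]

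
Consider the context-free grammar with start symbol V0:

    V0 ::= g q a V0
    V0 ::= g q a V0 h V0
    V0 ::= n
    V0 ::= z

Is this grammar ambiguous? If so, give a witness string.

Witness: g q a g q a n h n

Derivation 1: V0 ⇒ g q a V0 ⇒ g q a g q a V0 h V0 ⇒ g q a g q a n h V0 ⇒ g q a g q a n h n
Derivation 2: V0 ⇒ g q a V0 h V0 ⇒ g q a g q a V0 h V0 ⇒ g q a g q a n h V0 ⇒ g q a g q a n h n

Two distinct leftmost derivations for the same string.

Ambiguous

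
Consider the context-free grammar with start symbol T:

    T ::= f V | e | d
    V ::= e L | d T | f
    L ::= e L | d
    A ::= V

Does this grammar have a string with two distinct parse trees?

(A is unreachable from T, so its rules don't affect L(T).) Restricted to the reachable nonterminals, every rule has the form A → t or A → t B, and no two rules for the same A share a first terminal. The grammar encodes a DFA — one run per string.

Unambiguous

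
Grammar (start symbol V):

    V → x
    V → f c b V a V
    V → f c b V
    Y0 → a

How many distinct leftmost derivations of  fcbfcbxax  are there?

2

Parse trees for fcbfcbxax:
  [V f c b [V f c b [V x]] a [V x]]
  [V f c b [V f c b [V x] a [V x]]]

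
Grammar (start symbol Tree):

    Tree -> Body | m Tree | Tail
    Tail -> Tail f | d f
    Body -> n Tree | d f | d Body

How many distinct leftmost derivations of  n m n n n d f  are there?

Parse trees for n m n n n d f:
  [Tree [Body n [Tree m [Tree [Body n [Tree [Body n [Tree [Body n [Tree [Body d f]]]]]]]]]]]
  [Tree [Body n [Tree m [Tree [Body n [Tree [Body n [Tree [Body n [Tree [Tail d f]]]]]]]]]]]

2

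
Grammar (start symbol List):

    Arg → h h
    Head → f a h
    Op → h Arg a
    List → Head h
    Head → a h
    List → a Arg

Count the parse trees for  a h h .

2

Parse trees for a h h:
  [List [Head a h] h]
  [List a [Arg h h]]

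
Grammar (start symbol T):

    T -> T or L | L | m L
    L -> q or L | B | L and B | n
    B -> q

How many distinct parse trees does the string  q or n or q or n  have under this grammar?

Parse trees for q or n or q or n:
  [T [T [T [L [B q]]] or [L n]] or [L q or [L n]]]
  [T [T [L q or [L n]]] or [L q or [L n]]]
  [T [T [T [T [L [B q]]] or [L n]] or [L [B q]]] or [L n]]
  [T [T [T [L q or [L n]]] or [L [B q]]] or [L n]]

4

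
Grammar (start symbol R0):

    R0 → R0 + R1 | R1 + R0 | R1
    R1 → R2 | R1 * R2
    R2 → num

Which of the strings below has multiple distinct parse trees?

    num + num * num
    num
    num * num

num + num * num

num + num * num: 2 trees
num: 1 tree
num * num: 1 tree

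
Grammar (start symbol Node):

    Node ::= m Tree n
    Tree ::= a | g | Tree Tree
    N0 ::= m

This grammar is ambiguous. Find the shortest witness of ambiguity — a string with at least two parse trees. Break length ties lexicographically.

length 3: no string has ≥2 trees
length 4: no string has ≥2 trees
length 5: m a a a n has 2 parse trees

Two derivations of m a a a n:
  Node ⇒ m Tree n ⇒ m Tree Tree n ⇒ m a Tree n ⇒ m a Tree Tree n ⇒ m a a Tree n ⇒ m a a a n
  Node ⇒ m Tree n ⇒ m Tree Tree n ⇒ m Tree Tree Tree n ⇒ m a Tree Tree n ⇒ m a a Tree n ⇒ m a a a n

m a a a n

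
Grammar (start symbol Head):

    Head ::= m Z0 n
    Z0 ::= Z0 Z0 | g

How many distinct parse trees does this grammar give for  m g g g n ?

Parse trees for m g g g n:
  [Head m [Z0 [Z0 g] [Z0 [Z0 g] [Z0 g]]] n]
  [Head m [Z0 [Z0 [Z0 g] [Z0 g]] [Z0 g]] n]

2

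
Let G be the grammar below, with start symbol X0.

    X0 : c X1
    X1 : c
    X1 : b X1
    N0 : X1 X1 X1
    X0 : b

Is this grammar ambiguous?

(N0 is unreachable from X0, so its rules don't affect L(X0).) Each reachable nonterminal has at most one production per leading terminal, and all productions are right-linear; the derivation is determined token-by-token.

Unambiguous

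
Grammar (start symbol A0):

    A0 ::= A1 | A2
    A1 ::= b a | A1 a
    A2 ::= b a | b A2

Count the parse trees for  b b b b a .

1

Parse trees for b b b b a:
  [A0 [A2 b [A2 b [A2 b [A2 b a]]]]]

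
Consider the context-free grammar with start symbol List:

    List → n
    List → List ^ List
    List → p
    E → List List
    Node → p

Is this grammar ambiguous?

Witness: n ^ n ^ n

Derivation 1: List ⇒ List ^ List ⇒ n ^ List ⇒ n ^ List ^ List ⇒ n ^ n ^ List ⇒ n ^ n ^ n
Derivation 2: List ⇒ List ^ List ⇒ List ^ List ^ List ⇒ n ^ List ^ List ⇒ n ^ n ^ List ⇒ n ^ n ^ n

Two distinct leftmost derivations for the same string.

Ambiguous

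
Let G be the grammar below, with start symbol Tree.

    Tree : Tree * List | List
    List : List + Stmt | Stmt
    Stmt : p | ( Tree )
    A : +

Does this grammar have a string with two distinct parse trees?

Unambiguous

(A is unreachable from Tree, so its rules don't affect L(Tree).) This is a standard precedence ladder (Tree over List over Stmt), with each level left-recursive on its own operator ('*' at Tree, '+' at List). That structure is LR(1), hence unambiguous.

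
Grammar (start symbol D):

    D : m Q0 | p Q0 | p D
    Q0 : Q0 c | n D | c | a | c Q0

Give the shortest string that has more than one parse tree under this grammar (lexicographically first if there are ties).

length 2: no string has ≥2 trees
length 3: m c c has 2 parse trees

Two derivations of m c c:
  D ⇒ m Q0 ⇒ m Q0 c ⇒ m c c
  D ⇒ m Q0 ⇒ m c Q0 ⇒ m c c

m c c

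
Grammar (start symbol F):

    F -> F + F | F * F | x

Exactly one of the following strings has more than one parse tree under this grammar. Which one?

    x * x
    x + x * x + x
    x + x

x + x * x + x

x * x: 1 tree
x + x * x + x: 5 trees
x + x: 1 tree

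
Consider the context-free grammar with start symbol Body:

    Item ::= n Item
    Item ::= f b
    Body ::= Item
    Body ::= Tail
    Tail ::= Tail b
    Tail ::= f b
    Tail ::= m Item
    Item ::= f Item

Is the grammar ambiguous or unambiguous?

Witness: f b

Derivation 1: Body ⇒ Item ⇒ f b
Derivation 2: Body ⇒ Tail ⇒ f b

Two distinct leftmost derivations for the same string.

Ambiguous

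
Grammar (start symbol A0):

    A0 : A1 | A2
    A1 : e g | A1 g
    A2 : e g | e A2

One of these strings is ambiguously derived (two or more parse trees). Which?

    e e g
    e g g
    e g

e g

e e g: 1 tree
e g g: 1 tree
e g: 2 trees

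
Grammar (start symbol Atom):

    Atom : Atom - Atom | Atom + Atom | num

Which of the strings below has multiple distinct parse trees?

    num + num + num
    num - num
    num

num + num + num: 2 trees
num - num: 1 tree
num: 1 tree

num + num + num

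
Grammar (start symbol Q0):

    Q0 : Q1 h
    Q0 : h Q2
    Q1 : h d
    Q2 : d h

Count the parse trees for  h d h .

2

Parse trees for h d h:
  [Q0 [Q1 h d] h]
  [Q0 h [Q2 d h]]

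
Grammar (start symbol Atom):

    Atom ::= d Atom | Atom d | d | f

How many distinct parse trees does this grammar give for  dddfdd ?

10

Parse trees for dddfdd (showing first 6 of 10):
  [Atom d [Atom d [Atom d [Atom [Atom [Atom f] d] d]]]]
  [Atom d [Atom d [Atom [Atom d [Atom [Atom f] d]] d]]]
  [Atom d [Atom d [Atom [Atom [Atom d [Atom f]] d] d]]]
  [Atom d [Atom [Atom d [Atom d [Atom [Atom f] d]]] d]]
  [Atom d [Atom [Atom d [Atom [Atom d [Atom f]] d]] d]]
  [Atom d [Atom [Atom [Atom d [Atom d [Atom f]]] d] d]]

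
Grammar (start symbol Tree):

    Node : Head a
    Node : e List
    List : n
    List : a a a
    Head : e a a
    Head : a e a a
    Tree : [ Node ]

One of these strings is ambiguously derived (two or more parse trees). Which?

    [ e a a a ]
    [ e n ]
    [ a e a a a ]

[ e a a a ]: 2 trees
[ e n ]: 1 tree
[ a e a a a ]: 1 tree

[ e a a a ]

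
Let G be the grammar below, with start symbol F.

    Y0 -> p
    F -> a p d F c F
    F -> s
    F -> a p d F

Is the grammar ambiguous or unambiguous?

Ambiguous

Witness: a p d a p d s c s

Derivation 1: F ⇒ a p d F c F ⇒ a p d a p d F c F ⇒ a p d a p d s c F ⇒ a p d a p d s c s
Derivation 2: F ⇒ a p d F ⇒ a p d a p d F c F ⇒ a p d a p d s c F ⇒ a p d a p d s c s

Two distinct leftmost derivations for the same string.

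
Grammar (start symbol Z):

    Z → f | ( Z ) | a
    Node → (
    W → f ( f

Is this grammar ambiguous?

Unambiguous

Only Z is reachable from Z; ignoring the rest: L(Z) is { openⁿ atom closeⁿ : n ≥ 0 }. The bracket depth fixes n, and the derivation is forced at every step.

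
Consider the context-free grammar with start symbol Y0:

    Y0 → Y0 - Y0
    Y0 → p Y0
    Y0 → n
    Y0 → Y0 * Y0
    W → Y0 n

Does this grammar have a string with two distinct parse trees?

Ambiguous

Witness: p n * n

Derivation 1: Y0 ⇒ p Y0 ⇒ p Y0 * Y0 ⇒ p n * Y0 ⇒ p n * n
Derivation 2: Y0 ⇒ Y0 * Y0 ⇒ p Y0 * Y0 ⇒ p n * Y0 ⇒ p n * n

Two distinct leftmost derivations for the same string.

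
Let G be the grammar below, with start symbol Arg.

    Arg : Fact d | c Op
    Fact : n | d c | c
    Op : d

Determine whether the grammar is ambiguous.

Ambiguous

Witness: c d

Derivation 1: Arg ⇒ Fact d ⇒ c d
Derivation 2: Arg ⇒ c Op ⇒ c d

Two distinct leftmost derivations for the same string.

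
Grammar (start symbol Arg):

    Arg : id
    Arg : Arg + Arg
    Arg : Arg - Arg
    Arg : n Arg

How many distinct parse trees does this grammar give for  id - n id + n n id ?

Parse trees for id - n id + n n id:
  [Arg [Arg [Arg id] - [Arg n [Arg id]]] + [Arg n [Arg n [Arg id]]]]
  [Arg [Arg id] - [Arg [Arg n [Arg id]] + [Arg n [Arg n [Arg id]]]]]
  [Arg [Arg id] - [Arg n [Arg [Arg id] + [Arg n [Arg n [Arg id]]]]]]

3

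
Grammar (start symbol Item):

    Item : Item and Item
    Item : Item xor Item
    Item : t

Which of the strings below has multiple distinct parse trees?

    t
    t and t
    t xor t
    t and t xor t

t: 1 tree
t and t: 1 tree
t xor t: 1 tree
t and t xor t: 2 trees

t and t xor t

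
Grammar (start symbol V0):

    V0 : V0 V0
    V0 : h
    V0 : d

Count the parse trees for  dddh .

5

Parse trees for dddh:
  [V0 [V0 d] [V0 [V0 d] [V0 [V0 d] [V0 h]]]]
  [V0 [V0 d] [V0 [V0 [V0 d] [V0 d]] [V0 h]]]
  [V0 [V0 [V0 d] [V0 d]] [V0 [V0 d] [V0 h]]]
  [V0 [V0 [V0 d] [V0 [V0 d] [V0 d]]] [V0 h]]
  [V0 [V0 [V0 [V0 d] [V0 d]] [V0 d]] [V0 h]]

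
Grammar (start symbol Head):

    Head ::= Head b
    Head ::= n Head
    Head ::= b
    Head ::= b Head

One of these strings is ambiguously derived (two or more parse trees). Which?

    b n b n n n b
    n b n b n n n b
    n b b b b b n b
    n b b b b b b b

n b b b b b b b

b n b n n n b: 1 tree
n b n b n n n b: 1 tree
n b b b b b n b: 1 tree
n b b b b b b b: 127 trees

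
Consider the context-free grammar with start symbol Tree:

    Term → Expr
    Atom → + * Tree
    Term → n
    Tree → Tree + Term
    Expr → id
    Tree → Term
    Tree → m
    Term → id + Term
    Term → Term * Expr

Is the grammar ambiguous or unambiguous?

Witness: id + id

Derivation 1: Tree ⇒ Tree + Term ⇒ Term + Term ⇒ Expr + Term ⇒ id + Term ⇒ id + Expr ⇒ id + id
Derivation 2: Tree ⇒ Term ⇒ id + Term ⇒ id + Expr ⇒ id + id

Two distinct leftmost derivations for the same string.

Ambiguous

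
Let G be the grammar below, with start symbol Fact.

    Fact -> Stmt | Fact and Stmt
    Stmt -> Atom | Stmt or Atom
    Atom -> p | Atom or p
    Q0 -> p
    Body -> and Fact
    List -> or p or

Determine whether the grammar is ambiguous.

Ambiguous

Witness: p or p

Derivation 1: Fact ⇒ Stmt ⇒ Atom ⇒ Atom or p ⇒ p or p
Derivation 2: Fact ⇒ Stmt ⇒ Stmt or Atom ⇒ Atom or Atom ⇒ p or Atom ⇒ p or p

Two distinct leftmost derivations for the same string.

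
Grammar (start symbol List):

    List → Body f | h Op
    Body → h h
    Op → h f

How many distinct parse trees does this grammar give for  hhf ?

Parse trees for hhf:
  [List [Body h h] f]
  [List h [Op h f]]

2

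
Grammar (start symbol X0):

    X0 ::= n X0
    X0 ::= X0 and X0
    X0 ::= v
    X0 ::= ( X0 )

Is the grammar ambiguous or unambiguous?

Witness: n v and v

Derivation 1: X0 ⇒ n X0 ⇒ n X0 and X0 ⇒ n v and X0 ⇒ n v and v
Derivation 2: X0 ⇒ X0 and X0 ⇒ n X0 and X0 ⇒ n v and X0 ⇒ n v and v

Two distinct leftmost derivations for the same string.

Ambiguous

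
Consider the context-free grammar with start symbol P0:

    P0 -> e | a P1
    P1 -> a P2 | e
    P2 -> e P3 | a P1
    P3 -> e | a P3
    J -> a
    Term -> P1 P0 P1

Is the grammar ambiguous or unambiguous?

Only P0, P1, P2, P3 are reachable from P0; ignoring the rest: Restricted to the reachable nonterminals, every rule has the form A → t or A → t B, and no two rules for the same A share a first terminal. The grammar encodes a DFA — one run per string.

Unambiguous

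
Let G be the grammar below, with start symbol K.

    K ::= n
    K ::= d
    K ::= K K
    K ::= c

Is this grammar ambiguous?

Witness: c c c

Derivation 1: K ⇒ K K ⇒ K K K ⇒ c K K ⇒ c c K ⇒ c c c
Derivation 2: K ⇒ K K ⇒ c K ⇒ c K K ⇒ c c K ⇒ c c c

Two distinct leftmost derivations for the same string.

Ambiguous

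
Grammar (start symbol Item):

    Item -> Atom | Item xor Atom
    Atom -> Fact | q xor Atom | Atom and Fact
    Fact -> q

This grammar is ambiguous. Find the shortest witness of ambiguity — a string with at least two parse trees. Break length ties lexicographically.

q xor q

length 1: no string has ≥2 trees
length 3: q xor q has 2 parse trees

Two derivations of q xor q:
  Item ⇒ Atom ⇒ q xor Atom ⇒ q xor Fact ⇒ q xor q
  Item ⇒ Item xor Atom ⇒ Atom xor Atom ⇒ Fact xor Atom ⇒ q xor Atom ⇒ q xor Fact ⇒ q xor q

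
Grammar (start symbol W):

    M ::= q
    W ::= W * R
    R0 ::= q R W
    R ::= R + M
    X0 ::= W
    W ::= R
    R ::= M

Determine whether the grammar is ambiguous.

(R0, X0 are unreachable from W, so their rules don't affect L(W).) The grammar is stratified — W handles '*' (left-recursive), R handles '+', M atoms. Each operator has a fixed associativity and precedence level, so every string has one parse.

Unambiguous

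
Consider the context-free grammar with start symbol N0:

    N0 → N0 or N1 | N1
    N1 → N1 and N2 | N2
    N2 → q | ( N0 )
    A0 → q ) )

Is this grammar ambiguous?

Unambiguous

(A0 is unreachable from N0, so its rules don't affect L(N0).) This is a standard precedence ladder (N0 over N1 over N2), with each level left-recursive on its own operator ('or' at N0, 'and' at N1). That structure is LR(1), hence unambiguous.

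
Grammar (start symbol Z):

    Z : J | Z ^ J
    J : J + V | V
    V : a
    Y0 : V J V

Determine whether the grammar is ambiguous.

Only Z, J, V are reachable from Z; ignoring the rest: Z → Z ^ J | J  ;  J → J + V | V  — a left-associative chain with V at the bottom. Each string factors uniquely by precedence.

Unambiguous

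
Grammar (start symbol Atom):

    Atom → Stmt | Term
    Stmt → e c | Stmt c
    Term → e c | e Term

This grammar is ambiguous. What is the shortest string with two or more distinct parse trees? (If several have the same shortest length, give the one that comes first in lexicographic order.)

e c

length 2: e c has 2 parse trees

Two derivations of e c:
  Atom ⇒ Stmt ⇒ e c
  Atom ⇒ Term ⇒ e c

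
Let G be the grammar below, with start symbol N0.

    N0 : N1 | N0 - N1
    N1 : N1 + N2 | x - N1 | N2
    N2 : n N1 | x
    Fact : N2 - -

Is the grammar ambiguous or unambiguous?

Witness: x - x

Derivation 1: N0 ⇒ N1 ⇒ x - N1 ⇒ x - N2 ⇒ x - x
Derivation 2: N0 ⇒ N0 - N1 ⇒ N1 - N1 ⇒ N2 - N1 ⇒ x - N1 ⇒ x - N2 ⇒ x - x

Two distinct leftmost derivations for the same string.

Ambiguous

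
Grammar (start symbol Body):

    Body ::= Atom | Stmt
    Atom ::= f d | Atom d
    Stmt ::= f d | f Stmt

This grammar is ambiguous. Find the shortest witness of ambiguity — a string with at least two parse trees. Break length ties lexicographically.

length 2: f d has 2 parse trees

Two derivations of f d:
  Body ⇒ Atom ⇒ f d
  Body ⇒ Stmt ⇒ f d

f d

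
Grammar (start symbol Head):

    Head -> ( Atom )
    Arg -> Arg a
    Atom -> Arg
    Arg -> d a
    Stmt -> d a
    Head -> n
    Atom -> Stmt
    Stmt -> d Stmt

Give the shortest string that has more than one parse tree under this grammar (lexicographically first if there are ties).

length 1: no string has ≥2 trees
length 4: ( d a ) has 2 parse trees

Two derivations of ( d a ):
  Head ⇒ ( Atom ) ⇒ ( Arg ) ⇒ ( d a )
  Head ⇒ ( Atom ) ⇒ ( Stmt ) ⇒ ( d a )

( d a )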